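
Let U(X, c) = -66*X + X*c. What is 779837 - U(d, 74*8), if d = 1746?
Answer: -138559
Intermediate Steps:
779837 - U(d, 74*8) = 779837 - 1746*(-66 + 74*8) = 779837 - 1746*(-66 + 592) = 779837 - 1746*526 = 779837 - 1*918396 = 779837 - 918396 = -138559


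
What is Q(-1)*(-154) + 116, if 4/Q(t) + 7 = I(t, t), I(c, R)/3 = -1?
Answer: 888/5 ≈ 177.60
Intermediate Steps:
I(c, R) = -3 (I(c, R) = 3*(-1) = -3)
Q(t) = -⅖ (Q(t) = 4/(-7 - 3) = 4/(-10) = 4*(-⅒) = -⅖)
Q(-1)*(-154) + 116 = -⅖*(-154) + 116 = 308/5 + 116 = 888/5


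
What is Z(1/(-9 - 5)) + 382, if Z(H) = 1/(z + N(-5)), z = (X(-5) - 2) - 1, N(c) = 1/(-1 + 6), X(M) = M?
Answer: 14893/39 ≈ 381.87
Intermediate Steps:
N(c) = ⅕ (N(c) = 1/5 = ⅕)
z = -8 (z = (-5 - 2) - 1 = -7 - 1 = -8)
Z(H) = -5/39 (Z(H) = 1/(-8 + ⅕) = 1/(-39/5) = -5/39)
Z(1/(-9 - 5)) + 382 = -5/39 + 382 = 14893/39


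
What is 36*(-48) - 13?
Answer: -1741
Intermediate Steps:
36*(-48) - 13 = -1728 - 13 = -1741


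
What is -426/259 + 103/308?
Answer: -14933/11396 ≈ -1.3104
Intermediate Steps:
-426/259 + 103/308 = -14933/11396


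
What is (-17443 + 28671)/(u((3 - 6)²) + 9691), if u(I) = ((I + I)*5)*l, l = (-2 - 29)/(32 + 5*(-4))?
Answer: 22456/18917 ≈ 1.1871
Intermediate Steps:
l = -31/12 (l = -31/(32 - 20) = -31/12 ≈ -2.5833)
u(I) = -155*I/6 (u(I) = ((I + I)*5)*(-31/12) = ((2*I)*5)*(-31/12) = (10*I)*(-31/12) = -155*I/6)
(-17443 + 28671)/(u((3 - 6)²) + 9691) = (-17443 + 28671)/(-155*(3 - 6)²/6 + 9691) = 11228/(-155/6*(-3)² + 9691) = 11228/(-155/6*9 + 9691) = 11228/(-465/2 + 9691) = 11228/(18917/2) = 11228*(2/18917) = 22456/18917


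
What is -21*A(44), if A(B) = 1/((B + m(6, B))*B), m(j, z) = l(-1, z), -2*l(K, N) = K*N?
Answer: -7/968 ≈ -0.0072314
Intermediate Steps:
l(K, N) = -K*N/2
m(j, z) = z/2 (m(j, z) = -1/2*(-1)*z = z/2)
A(B) = 2/(3*B**2) (A(B) = 1/((B + B/2)*B) = 1/(((3*B/2))*B) = (2/(3*B))/B = 2/(3*B**2))
-21*A(44) = -14/44**2 = -14/1936 = -21*1/2904 = -7/968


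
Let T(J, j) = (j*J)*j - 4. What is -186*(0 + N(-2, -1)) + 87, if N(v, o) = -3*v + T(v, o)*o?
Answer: -2145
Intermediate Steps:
T(J, j) = -4 + J*j² (T(J, j) = (J*j)*j - 4 = J*j² - 4 = -4 + J*j²)
N(v, o) = -3*v + o*(-4 + v*o²) (N(v, o) = -3*v + (-4 + v*o²)*o = -3*v + o*(-4 + v*o²))
-186*(0 + N(-2, -1)) + 87 = -186*(0 + (-3*(-2) - (-4 - 2*(-1)²))) + 87 = -186*(0 + (6 - (-4 - 2*1))) + 87 = -186*(0 + (6 - (-4 - 2))) + 87 = -186*(0 + (6 - 1*(-6))) + 87 = -186*(0 + (6 + 6)) + 87 = -186*(0 + 12) + 87 = -186*12 + 87 = -31*72 + 87 = -2232 + 87 = -2145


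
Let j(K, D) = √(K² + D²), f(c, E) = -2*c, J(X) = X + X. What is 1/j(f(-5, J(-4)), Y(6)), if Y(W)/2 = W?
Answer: √61/122 ≈ 0.064018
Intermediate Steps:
J(X) = 2*X
Y(W) = 2*W
j(K, D) = √(D² + K²)
1/j(f(-5, J(-4)), Y(6)) = 1/(√((2*6)² + (-2*(-5))²)) = 1/(√(12² + 10²)) = 1/(√(144 + 100)) = 1/(√244) = 1/(2*√61) = √61/122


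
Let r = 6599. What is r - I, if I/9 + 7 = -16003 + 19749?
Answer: -27052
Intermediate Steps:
I = 33651 (I = -63 + 9*(-16003 + 19749) = -63 + 9*3746 = -63 + 33714 = 33651)
r - I = 6599 - 1*33651 = 6599 - 33651 = -27052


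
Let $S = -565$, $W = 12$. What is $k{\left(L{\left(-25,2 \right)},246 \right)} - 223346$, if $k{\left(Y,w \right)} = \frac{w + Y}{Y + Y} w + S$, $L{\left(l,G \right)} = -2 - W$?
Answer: $- \frac{1581645}{7} \approx -2.2595 \cdot 10^{5}$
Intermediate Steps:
$L{\left(l,G \right)} = -14$ ($L{\left(l,G \right)} = -2 - 12 = -14$)
$k{\left(Y,w \right)} = -565 + \frac{w \left(Y + w\right)}{2 Y}$ ($k{\left(Y,w \right)} = \frac{w + Y}{Y + Y} w - 565 = \frac{Y + w}{2 Y} w - 565 = \frac{w \left(Y + w\right)}{2 Y} - 565 = -565 + \frac{w \left(Y + w\right)}{2 Y}$)
$k{\left(L{\left(-25,2 \right)},246 \right)} - 223346 = \frac{246^{2} - 14 \left(-1130 + 246\right)}{2 \left(-14\right)} - 223346 = \frac{1}{2} \left(- \frac{1}{14}\right) \left(60516 - -12376\right) - 223346 = \frac{1}{2} \left(- \frac{1}{14}\right) \left(60516 + 12376\right) - 223346 = \frac{1}{2} \left(- \frac{1}{14}\right) 72892 - 223346 = - \frac{18223}{7} - 223346 = - \frac{1581645}{7}$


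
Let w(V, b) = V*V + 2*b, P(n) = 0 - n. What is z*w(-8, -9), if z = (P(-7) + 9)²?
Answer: 11776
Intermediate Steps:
P(n) = -n
w(V, b) = V² + 2*b
z = 256 (z = (-1*(-7) + 9)² = (7 + 9)² = 16² = 256)
z*w(-8, -9) = 256*((-8)² + 2*(-9)) = 256*(64 - 18) = 256*46 = 11776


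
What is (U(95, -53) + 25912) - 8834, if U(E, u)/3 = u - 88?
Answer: 16655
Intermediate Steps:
U(E, u) = -264 + 3*u (U(E, u) = 3*(u - 88) = 3*(-88 + u) = -264 + 3*u)
(U(95, -53) + 25912) - 8834 = ((-264 + 3*(-53)) + 25912) - 8834 = ((-264 - 159) + 25912) - 8834 = (-423 + 25912) - 8834 = 25489 - 8834 = 16655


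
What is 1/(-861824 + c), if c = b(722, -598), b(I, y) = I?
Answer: -1/861102 ≈ -1.1613e-6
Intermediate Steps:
c = 722
1/(-861824 + c) = 1/(-861824 + 722) = 1/(-861102) = -1/861102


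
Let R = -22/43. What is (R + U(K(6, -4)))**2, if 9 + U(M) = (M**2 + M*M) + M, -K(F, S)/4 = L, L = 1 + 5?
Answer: 2313129025/1849 ≈ 1.2510e+6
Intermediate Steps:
L = 6
K(F, S) = -24 (K(F, S) = -4*6 = -24)
U(M) = -9 + M + 2*M**2 (U(M) = -9 + ((M**2 + M*M) + M) = -9 + ((M**2 + M**2) + M) = -9 + (2*M**2 + M) = -9 + (M + 2*M**2) = -9 + M + 2*M**2)
R = -22/43 (R = -22*1/43 = -22/43 ≈ -0.51163)
(R + U(K(6, -4)))**2 = (-22/43 + (-9 - 24 + 2*(-24)**2))**2 = (-22/43 + (-9 - 24 + 2*576))**2 = (-22/43 + (-9 - 24 + 1152))**2 = (-22/43 + 1119)**2 = (48095/43)**2 = 2313129025/1849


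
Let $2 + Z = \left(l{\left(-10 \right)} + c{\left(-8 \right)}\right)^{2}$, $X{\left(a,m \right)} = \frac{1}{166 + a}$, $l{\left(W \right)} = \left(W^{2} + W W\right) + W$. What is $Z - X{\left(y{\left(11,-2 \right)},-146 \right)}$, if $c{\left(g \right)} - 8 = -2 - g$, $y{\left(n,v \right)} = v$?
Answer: $\frac{6824695}{164} \approx 41614.0$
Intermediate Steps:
$l{\left(W \right)} = W + 2 W^{2}$ ($l{\left(W \right)} = \left(W^{2} + W^{2}\right) + W = 2 W^{2} + W = W + 2 W^{2}$)
$c{\left(g \right)} = 6 - g$ ($c{\left(g \right)} = 8 - \left(2 + g\right) = 6 - g$)
$Z = 41614$ ($Z = -2 + \left(- 10 \left(1 + 2 \left(-10\right)\right) + \left(6 - -8\right)\right)^{2} = -2 + \left(- 10 \left(1 - 20\right) + \left(6 + 8\right)\right)^{2} = -2 + \left(\left(-10\right) \left(-19\right) + 14\right)^{2} = -2 + \left(190 + 14\right)^{2} = -2 + 204^{2} = -2 + 41616 = 41614$)
$Z - X{\left(y{\left(11,-2 \right)},-146 \right)} = 41614 - \frac{1}{166 - 2} = 41614 - \frac{1}{164} = \frac{6824695}{164}$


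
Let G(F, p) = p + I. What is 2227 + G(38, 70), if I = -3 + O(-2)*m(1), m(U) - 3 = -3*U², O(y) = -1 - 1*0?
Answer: 2294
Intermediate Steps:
O(y) = -1 (O(y) = -1 + 0 = -1)
m(U) = 3 - 3*U²
I = -3 (I = -3 - (3 - 3*1²) = -3 - (3 - 3*1) = -3 - (3 - 3) = -3 - 1*0 = -3 + 0 = -3)
G(F, p) = -3 + p (G(F, p) = p - 3 = -3 + p)
2227 + G(38, 70) = 2227 + (-3 + 70) = 2227 + 67 = 2294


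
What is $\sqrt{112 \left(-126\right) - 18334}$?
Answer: $i \sqrt{32446} \approx 180.13 i$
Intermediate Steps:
$\sqrt{112 \left(-126\right) - 18334} = \sqrt{-14112 - 18334} = \sqrt{-32446} = i \sqrt{32446}$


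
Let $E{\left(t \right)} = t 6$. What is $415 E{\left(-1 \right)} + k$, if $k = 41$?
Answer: $-2449$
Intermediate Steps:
$E{\left(t \right)} = 6 t$
$415 E{\left(-1 \right)} + k = 415 \cdot 6 \left(-1\right) + 41 = 415 \left(-6\right) + 41 = -2490 + 41 = -2449$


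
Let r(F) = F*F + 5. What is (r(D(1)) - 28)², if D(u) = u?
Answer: 484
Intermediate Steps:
r(F) = 5 + F² (r(F) = F² + 5 = 5 + F²)
(r(D(1)) - 28)² = ((5 + 1²) - 28)² = ((5 + 1) - 28)² = (6 - 28)² = (-22)² = 484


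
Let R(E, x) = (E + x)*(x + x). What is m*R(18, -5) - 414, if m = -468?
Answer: 60426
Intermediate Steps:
R(E, x) = 2*x*(E + x) (R(E, x) = (E + x)*(2*x) = 2*x*(E + x))
m*R(18, -5) - 414 = -936*(-5)*(18 - 5) - 414 = -936*(-5)*13 - 414 = -468*(-130) - 414 = 60840 - 414 = 60426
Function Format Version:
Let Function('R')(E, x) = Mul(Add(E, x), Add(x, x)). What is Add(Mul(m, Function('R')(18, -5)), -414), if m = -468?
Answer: 60426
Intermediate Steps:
Function('R')(E, x) = Mul(2, x, Add(E, x)) (Function('R')(E, x) = Mul(Add(E, x), Mul(2, x)) = Mul(2, x, Add(E, x)))
Add(Mul(m, Function('R')(18, -5)), -414) = Add(Mul(-468, Mul(2, -5, Add(18, -5))), -414) = Add(Mul(-468, Mul(2, -5, 13)), -414) = Add(Mul(-468, -130), -414) = Add(60840, -414) = 60426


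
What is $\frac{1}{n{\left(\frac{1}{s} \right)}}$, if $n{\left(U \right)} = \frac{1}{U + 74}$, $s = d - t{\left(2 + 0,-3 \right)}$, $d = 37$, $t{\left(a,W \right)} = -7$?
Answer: $\frac{3257}{44} \approx 74.023$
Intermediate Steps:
$s = 44$ ($s = 37 - -7 = 37 + 7 = 44$)
$n{\left(U \right)} = \frac{1}{74 + U}$
$\frac{1}{n{\left(\frac{1}{s} \right)}} = \frac{1}{\frac{1}{74 + \frac{1}{44}}} = \frac{1}{\frac{1}{\frac{3257}{44}}} = \frac{1}{\frac{44}{3257}} = \frac{3257}{44}$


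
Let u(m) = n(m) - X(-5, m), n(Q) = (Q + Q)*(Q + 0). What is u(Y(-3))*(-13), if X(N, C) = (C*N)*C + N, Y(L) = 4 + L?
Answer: -156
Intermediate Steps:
n(Q) = 2*Q² (n(Q) = (2*Q)*Q = 2*Q²)
X(N, C) = N + N*C² (X(N, C) = N*C² + N = N + N*C²)
u(m) = 5 + 7*m² (u(m) = 2*m² - (-5)*(1 + m²) = 2*m² - (-5 - 5*m²) = 2*m² + (5 + 5*m²) = 5 + 7*m²)
u(Y(-3))*(-13) = (5 + 7*(4 - 3)²)*(-13) = (5 + 7*1²)*(-13) = (5 + 7*1)*(-13) = (5 + 7)*(-13) = 12*(-13) = -156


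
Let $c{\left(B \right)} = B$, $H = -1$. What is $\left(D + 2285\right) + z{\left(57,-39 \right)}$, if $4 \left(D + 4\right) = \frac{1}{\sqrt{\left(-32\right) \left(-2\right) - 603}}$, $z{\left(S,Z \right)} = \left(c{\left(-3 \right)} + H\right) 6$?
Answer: $2257 - \frac{i \sqrt{11}}{308} \approx 2257.0 - 0.010768 i$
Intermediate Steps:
$z{\left(S,Z \right)} = -24$ ($z{\left(S,Z \right)} = \left(-3 - 1\right) 6 = \left(-4\right) 6 = -24$)
$D = -4 - \frac{i \sqrt{11}}{308}$ ($D = -4 + \frac{1}{4 \sqrt{\left(-32\right) \left(-2\right) - 603}} = -4 + \frac{1}{4 \sqrt{64 - 603}} = -4 + \frac{1}{4 \sqrt{-539}} = -4 + \frac{1}{4 \cdot 7 i \sqrt{11}} = -4 + \frac{\left(- \frac{1}{77}\right) i \sqrt{11}}{4} = -4 - \frac{i \sqrt{11}}{308} \approx -4.0 - 0.010768 i$)
$\left(D + 2285\right) + z{\left(57,-39 \right)} = \left(\left(-4 - \frac{i \sqrt{11}}{308}\right) + 2285\right) - 24 = \left(2281 - \frac{i \sqrt{11}}{308}\right) - 24 = 2257 - \frac{i \sqrt{11}}{308}$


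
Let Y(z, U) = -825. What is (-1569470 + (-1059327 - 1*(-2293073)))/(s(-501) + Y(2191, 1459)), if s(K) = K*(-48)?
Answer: -111908/7741 ≈ -14.457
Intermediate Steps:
s(K) = -48*K
(-1569470 + (-1059327 - 1*(-2293073)))/(s(-501) + Y(2191, 1459)) = (-1569470 + (-1059327 - 1*(-2293073)))/(-48*(-501) - 825) = (-1569470 + (-1059327 + 2293073))/(24048 - 825) = (-1569470 + 1233746)/23223 = -335724*1/23223 = -111908/7741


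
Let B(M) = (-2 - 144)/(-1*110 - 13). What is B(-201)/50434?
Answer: 73/3101691 ≈ 2.3536e-5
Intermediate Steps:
B(M) = 146/123 (B(M) = -146/(-110 - 13) = -146/(-123) = -146*(-1/123) = 146/123)
B(-201)/50434 = (146/123)/50434 = (146/123)*(1/50434) = 73/3101691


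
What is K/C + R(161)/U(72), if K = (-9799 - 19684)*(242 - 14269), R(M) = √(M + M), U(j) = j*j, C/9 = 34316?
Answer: 413558041/308844 + √322/5184 ≈ 1339.1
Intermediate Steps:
C = 308844 (C = 9*34316 = 308844)
U(j) = j²
R(M) = √2*√M (R(M) = √(2*M) = √2*√M)
K = 413558041 (K = -29483*(-14027) = 413558041)
K/C + R(161)/U(72) = 413558041/308844 + (√2*√161)/(72²) = 413558041*(1/308844) + √322/5184 = 413558041/308844 + √322*(1/5184) = 413558041/308844 + √322/5184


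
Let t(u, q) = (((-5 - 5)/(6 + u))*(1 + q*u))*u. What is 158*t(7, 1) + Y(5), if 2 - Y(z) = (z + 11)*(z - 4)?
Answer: -88662/13 ≈ -6820.2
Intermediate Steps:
Y(z) = 2 - (-4 + z)*(11 + z) (Y(z) = 2 - (z + 11)*(z - 4) = 2 - (11 + z)*(-4 + z) = 2 - (-4 + z)*(11 + z))
t(u, q) = -10*u*(1 + q*u)/(6 + u) (t(u, q) = ((-10/(6 + u))*(1 + q*u))*u = (-10*(1 + q*u)/(6 + u))*u = -10*u*(1 + q*u)/(6 + u))
158*t(7, 1) + Y(5) = 158*(-10*7*(1 + 1*7)/(6 + 7)) + (46 - 1*5² - 7*5) = 158*(-10*7*(1 + 7)/13) + (46 - 1*25 - 35) = 158*(-10*7*1/13*8) + (46 - 25 - 35) = 158*(-560/13) - 14 = -88480/13 - 14 = -88662/13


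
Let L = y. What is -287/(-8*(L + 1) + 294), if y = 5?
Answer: -7/6 ≈ -1.1667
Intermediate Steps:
L = 5
-287/(-8*(L + 1) + 294) = -287/(-8*(5 + 1) + 294) = -287/(-8*6 + 294) = -287/(-48 + 294) = -287/246 = (1/246)*(-287) = -7/6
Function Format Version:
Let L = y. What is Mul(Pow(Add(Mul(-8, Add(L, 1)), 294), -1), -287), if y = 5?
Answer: Rational(-7, 6) ≈ -1.1667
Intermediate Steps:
L = 5
Mul(Pow(Add(Mul(-8, Add(L, 1)), 294), -1), -287) = Mul(Pow(Add(Mul(-8, Add(5, 1)), 294), -1), -287) = Mul(Pow(Add(Mul(-8, 6), 294), -1), -287) = Mul(Pow(Add(-48, 294), -1), -287) = Mul(Pow(246, -1), -287) = Mul(Rational(1, 246), -287) = Rational(-7, 6)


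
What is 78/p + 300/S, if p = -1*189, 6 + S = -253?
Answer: -3662/2331 ≈ -1.5710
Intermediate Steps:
S = -259 (S = -6 - 253 = -259)
p = -189
78/p + 300/S = 78/(-189) + 300/(-259) = 78*(-1/189) + 300*(-1/259) = -26/63 - 300/259 = -3662/2331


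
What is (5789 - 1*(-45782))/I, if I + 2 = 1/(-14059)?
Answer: -55772053/2163 ≈ -25785.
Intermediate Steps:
I = -28119/14059 (I = -2 + 1/(-14059) = -2 - 1/14059 = -28119/14059 ≈ -2.0001)
(5789 - 1*(-45782))/I = (5789 - 1*(-45782))/(-28119/14059) = (5789 + 45782)*(-14059/28119) = 51571*(-14059/28119) = -55772053/2163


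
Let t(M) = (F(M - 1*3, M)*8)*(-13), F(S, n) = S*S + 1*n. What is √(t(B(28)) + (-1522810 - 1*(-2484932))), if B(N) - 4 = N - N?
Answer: √961602 ≈ 980.61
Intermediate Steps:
F(S, n) = n + S² (F(S, n) = S² + n = n + S²)
B(N) = 4 (B(N) = 4 + (N - N) = 4 + 0 = 4)
t(M) = -104*M - 104*(-3 + M)² (t(M) = ((M + (M - 1*3)²)*8)*(-13) = ((M + (M - 3)²)*8)*(-13) = ((M + (-3 + M)²)*8)*(-13) = (8*M + 8*(-3 + M)²)*(-13) = -104*M - 104*(-3 + M)²)
√(t(B(28)) + (-1522810 - 1*(-2484932))) = √((-104*4 - 104*(-3 + 4)²) + (-1522810 - 1*(-2484932))) = √((-416 - 104*1²) + (-1522810 + 2484932)) = √((-416 - 104*1) + 962122) = √((-416 - 104) + 962122) = √(-520 + 962122) = √961602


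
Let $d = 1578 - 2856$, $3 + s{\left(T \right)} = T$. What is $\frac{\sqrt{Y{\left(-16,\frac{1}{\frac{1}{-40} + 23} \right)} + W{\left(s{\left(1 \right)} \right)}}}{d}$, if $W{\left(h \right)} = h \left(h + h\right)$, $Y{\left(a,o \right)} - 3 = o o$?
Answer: $- \frac{\sqrt{1032419}}{391494} \approx -0.0025954$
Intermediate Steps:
$Y{\left(a,o \right)} = 3 + o^{2}$ ($Y{\left(a,o \right)} = 3 + o o = 3 + o^{2}$)
$s{\left(T \right)} = -3 + T$
$W{\left(h \right)} = 2 h^{2}$ ($W{\left(h \right)} = h 2 h = 2 h^{2}$)
$d = -1278$
$\frac{\sqrt{Y{\left(-16,\frac{1}{\frac{1}{-40} + 23} \right)} + W{\left(s{\left(1 \right)} \right)}}}{d} = \frac{\sqrt{\left(3 + \left(\frac{1}{\frac{1}{-40} + 23}\right)^{2}\right) + 2 \left(-3 + 1\right)^{2}}}{-1278} = \sqrt{\left(3 + \left(\frac{1}{- \frac{1}{40} + 23}\right)^{2}\right) + 2 \left(-2\right)^{2}} \left(- \frac{1}{1278}\right) = \sqrt{\left(3 + \left(\frac{1}{\frac{919}{40}}\right)^{2}\right) + 2 \cdot 4} \left(- \frac{1}{1278}\right) = \sqrt{\left(3 + \left(\frac{40}{919}\right)^{2}\right) + 8} \left(- \frac{1}{1278}\right) = \sqrt{\left(3 + \frac{1600}{844561}\right) + 8} \left(- \frac{1}{1278}\right) = \sqrt{\frac{2535283}{844561} + 8} \left(- \frac{1}{1278}\right) = \sqrt{\frac{9291771}{844561}} \left(- \frac{1}{1278}\right) = \frac{3 \sqrt{1032419}}{919} \left(- \frac{1}{1278}\right) = - \frac{\sqrt{1032419}}{391494}$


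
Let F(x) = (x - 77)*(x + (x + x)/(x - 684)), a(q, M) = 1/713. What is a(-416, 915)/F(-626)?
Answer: 655/205209251556 ≈ 3.1919e-9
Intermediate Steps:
a(q, M) = 1/713
F(x) = (-77 + x)*(x + 2*x/(-684 + x)) (F(x) = (-77 + x)*(x + (2*x)/(-684 + x)) = (-77 + x)*(x + 2*x/(-684 + x)))
a(-416, 915)/F(-626) = 1/(713*((-626*(52514 + (-626)² - 759*(-626))/(-684 - 626)))) = 1/(713*((-626*(52514 + 391876 + 475134)/(-1310)))) = 1/(713*((-626*(-1/1310)*919524))) = 1/(713*(287811012/655)) = (1/713)*(655/287811012) = 655/205209251556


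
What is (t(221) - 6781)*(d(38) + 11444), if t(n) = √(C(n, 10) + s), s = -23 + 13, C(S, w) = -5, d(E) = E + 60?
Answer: -78266302 + 11542*I*√15 ≈ -7.8266e+7 + 44702.0*I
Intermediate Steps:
d(E) = 60 + E
s = -10
t(n) = I*√15 (t(n) = √(-5 - 10) = √(-15) = I*√15)
(t(221) - 6781)*(d(38) + 11444) = (I*√15 - 6781)*((60 + 38) + 11444) = (-6781 + I*√15)*(98 + 11444) = (-6781 + I*√15)*11542 = -78266302 + 11542*I*√15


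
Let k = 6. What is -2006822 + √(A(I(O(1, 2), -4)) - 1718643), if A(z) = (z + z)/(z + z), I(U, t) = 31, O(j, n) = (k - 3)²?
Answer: -2006822 + I*√1718642 ≈ -2.0068e+6 + 1311.0*I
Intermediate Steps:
O(j, n) = 9 (O(j, n) = (6 - 3)² = 3² = 9)
A(z) = 1 (A(z) = (2*z)/((2*z)) = (2*z)*(1/(2*z)) = 1)
-2006822 + √(A(I(O(1, 2), -4)) - 1718643) = -2006822 + √(1 - 1718643) = -2006822 + √(-1718642) = -2006822 + I*√1718642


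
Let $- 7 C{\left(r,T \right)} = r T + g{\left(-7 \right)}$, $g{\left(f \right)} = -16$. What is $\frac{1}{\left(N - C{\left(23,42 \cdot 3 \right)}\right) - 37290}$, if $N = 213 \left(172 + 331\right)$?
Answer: $\frac{7}{491825} \approx 1.4233 \cdot 10^{-5}$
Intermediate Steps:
$N = 107139$ ($N = 213 \cdot 503 = 107139$)
$C{\left(r,T \right)} = \frac{16}{7} - \frac{T r}{7}$ ($C{\left(r,T \right)} = - \frac{r T - 16}{7} = - \frac{T r - 16}{7} = - \frac{-16 + T r}{7} = \frac{16}{7} - \frac{T r}{7}$)
$\frac{1}{\left(N - C{\left(23,42 \cdot 3 \right)}\right) - 37290} = \frac{1}{\left(107139 - \left(\frac{16}{7} - \frac{1}{7} \cdot 42 \cdot 3 \cdot 23\right)\right) - 37290} = \frac{1}{\left(107139 - \left(\frac{16}{7} - 18 \cdot 23\right)\right) - 37290} = \frac{1}{\left(107139 - \left(\frac{16}{7} - 414\right)\right) - 37290} = \frac{1}{\left(107139 - - \frac{2882}{7}\right) - 37290} = \frac{1}{\left(107139 + \frac{2882}{7}\right) - 37290} = \frac{1}{\frac{752855}{7} - 37290} = \frac{1}{\frac{491825}{7}} = \frac{7}{491825}$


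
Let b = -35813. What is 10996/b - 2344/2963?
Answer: -116526820/106113919 ≈ -1.0981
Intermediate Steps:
10996/b - 2344/2963 = 10996/(-35813) - 2344/2963 = 10996*(-1/35813) - 2344*1/2963 = -10996/35813 - 2344/2963 = -116526820/106113919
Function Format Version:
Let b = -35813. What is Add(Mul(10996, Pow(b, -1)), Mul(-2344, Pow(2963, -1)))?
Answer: Rational(-116526820, 106113919) ≈ -1.0981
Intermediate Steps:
Add(Mul(10996, Pow(b, -1)), Mul(-2344, Pow(2963, -1))) = Add(Mul(10996, Pow(-35813, -1)), Mul(-2344, Pow(2963, -1))) = Add(Mul(10996, Rational(-1, 35813)), Mul(-2344, Rational(1, 2963))) = Add(Rational(-10996, 35813), Rational(-2344, 2963)) = Rational(-116526820, 106113919)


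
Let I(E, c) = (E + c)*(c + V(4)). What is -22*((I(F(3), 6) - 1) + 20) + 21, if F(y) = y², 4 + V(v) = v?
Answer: -2377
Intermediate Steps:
V(v) = -4 + v
I(E, c) = c*(E + c) (I(E, c) = (E + c)*(c + (-4 + 4)) = (E + c)*(c + 0) = (E + c)*c = c*(E + c))
-22*((I(F(3), 6) - 1) + 20) + 21 = -22*((6*(3² + 6) - 1) + 20) + 21 = -22*((6*(9 + 6) - 1) + 20) + 21 = -22*((6*15 - 1) + 20) + 21 = -22*((90 - 1) + 20) + 21 = -22*(89 + 20) + 21 = -22*109 + 21 = -2398 + 21 = -2377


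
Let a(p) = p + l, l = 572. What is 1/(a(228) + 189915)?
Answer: 1/190715 ≈ 5.2434e-6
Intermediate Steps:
a(p) = 572 + p (a(p) = p + 572 = 572 + p)
1/(a(228) + 189915) = 1/((572 + 228) + 189915) = 1/(800 + 189915) = 1/190715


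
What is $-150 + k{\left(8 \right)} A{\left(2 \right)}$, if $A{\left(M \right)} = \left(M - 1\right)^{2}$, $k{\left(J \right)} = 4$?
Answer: $-146$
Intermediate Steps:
$A{\left(M \right)} = \left(-1 + M\right)^{2}$
$-150 + k{\left(8 \right)} A{\left(2 \right)} = -150 + 4 \left(-1 + 2\right)^{2} = -150 + 4 \cdot 1^{2} = -150 + 4 \cdot 1 = -150 + 4 = -146$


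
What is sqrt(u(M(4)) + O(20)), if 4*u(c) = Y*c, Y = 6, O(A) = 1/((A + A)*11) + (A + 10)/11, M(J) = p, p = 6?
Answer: sqrt(567710)/220 ≈ 3.4248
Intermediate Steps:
M(J) = 6
O(A) = 10/11 + A/11 + 1/(22*A) (O(A) = (1/11)/(2*A) + (10 + A)*(1/11) = (1/(2*A))*(1/11) + (10/11 + A/11) = 1/(22*A) + (10/11 + A/11) = 10/11 + A/11 + 1/(22*A))
u(c) = 3*c/2 (u(c) = (6*c)/4 = 3*c/2)
sqrt(u(M(4)) + O(20)) = sqrt((3/2)*6 + (1/22)*(1 + 2*20*(10 + 20))/20) = sqrt(9 + (1/22)*(1/20)*(1 + 2*20*30)) = sqrt(9 + (1/22)*(1/20)*(1 + 1200)) = sqrt(9 + (1/22)*(1/20)*1201) = sqrt(9 + 1201/440) = sqrt(5161/440) = sqrt(567710)/220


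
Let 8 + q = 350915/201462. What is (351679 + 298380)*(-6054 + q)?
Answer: -793664657642011/201462 ≈ -3.9395e+9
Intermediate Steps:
q = -1260781/201462 (q = -8 + 350915/201462 = -1260781/201462 ≈ -6.2582)
(351679 + 298380)*(-6054 + q) = (351679 + 298380)*(-6054 - 1260781/201462) = 650059*(-1220911729/201462) = -793664657642011/201462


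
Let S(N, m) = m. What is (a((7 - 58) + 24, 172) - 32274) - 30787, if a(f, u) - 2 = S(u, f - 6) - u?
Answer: -63264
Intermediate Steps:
a(f, u) = -4 + f - u (a(f, u) = 2 + ((f - 6) - u) = 2 + ((-6 + f) - u) = 2 + (-6 + f - u) = -4 + f - u)
(a((7 - 58) + 24, 172) - 32274) - 30787 = ((-4 + ((7 - 58) + 24) - 1*172) - 32274) - 30787 = ((-4 + (-51 + 24) - 172) - 32274) - 30787 = ((-4 - 27 - 172) - 32274) - 30787 = (-203 - 32274) - 30787 = -32477 - 30787 = -63264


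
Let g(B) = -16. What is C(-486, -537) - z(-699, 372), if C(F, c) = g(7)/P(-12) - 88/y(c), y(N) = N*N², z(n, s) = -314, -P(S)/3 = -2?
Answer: 48211259722/154854153 ≈ 311.33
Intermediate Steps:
P(S) = 6 (P(S) = -3*(-2) = 6)
y(N) = N³
C(F, c) = -8/3 - 88/c³ (C(F, c) = -16/6 - 88/c³ = -16*⅙ - 88/c³ = -8/3 - 88/c³)
C(-486, -537) - z(-699, 372) = (-8/3 - 88/(-537)³) - 1*(-314) = (-8/3 - 88*(-1/154854153)) + 314 = (-8/3 + 88/154854153) + 314 = -412944320/154854153 + 314 = 48211259722/154854153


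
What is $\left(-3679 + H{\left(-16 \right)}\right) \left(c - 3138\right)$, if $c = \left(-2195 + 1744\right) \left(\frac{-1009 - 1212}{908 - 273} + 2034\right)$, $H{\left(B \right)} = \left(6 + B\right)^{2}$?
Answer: $\frac{2088339517371}{635} \approx 3.2887 \cdot 10^{9}$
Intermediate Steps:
$c = - \frac{581505419}{635}$ ($c = - 451 \left(- \frac{2221}{635} + 2034\right) = \left(-451\right) \frac{1289369}{635} = - \frac{581505419}{635} \approx -9.1576 \cdot 10^{5}$)
$\left(-3679 + H{\left(-16 \right)}\right) \left(c - 3138\right) = \left(-3679 + \left(6 - 16\right)^{2}\right) \left(- \frac{581505419}{635} - 3138\right) = \left(-3679 + \left(-10\right)^{2}\right) \left(- \frac{583498049}{635}\right) = \left(-3679 + 100\right) \left(- \frac{583498049}{635}\right) = \left(-3579\right) \left(- \frac{583498049}{635}\right) = \frac{2088339517371}{635}$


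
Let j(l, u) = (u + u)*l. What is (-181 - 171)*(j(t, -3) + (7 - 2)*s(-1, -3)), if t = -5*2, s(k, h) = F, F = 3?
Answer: -26400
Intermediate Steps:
s(k, h) = 3
t = -10
j(l, u) = 2*l*u (j(l, u) = (2*u)*l = 2*l*u)
(-181 - 171)*(j(t, -3) + (7 - 2)*s(-1, -3)) = (-181 - 171)*(2*(-10)*(-3) + (7 - 2)*3) = -352*(60 + 5*3) = -352*(60 + 15) = -352*75 = -26400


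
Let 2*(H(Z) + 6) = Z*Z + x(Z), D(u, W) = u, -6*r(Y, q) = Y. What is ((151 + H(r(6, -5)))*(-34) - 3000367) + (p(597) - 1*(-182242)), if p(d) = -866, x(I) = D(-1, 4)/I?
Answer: -2823955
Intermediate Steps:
r(Y, q) = -Y/6
x(I) = -1/I
H(Z) = -6 + Z**2/2 - 1/(2*Z) (H(Z) = -6 + (Z*Z - 1/Z)/2 = -6 + (Z**2 - 1/Z)/2 = -6 + (Z**2/2 - 1/(2*Z)) = -6 + Z**2/2 - 1/(2*Z))
((151 + H(r(6, -5)))*(-34) - 3000367) + (p(597) - 1*(-182242)) = ((151 + (-1 + (-1/6*6)*(-12 + (-1/6*6)**2))/(2*((-1/6*6))))*(-34) - 3000367) + (-866 - 1*(-182242)) = ((151 + (1/2)*(-1 - (-12 + (-1)**2))/(-1))*(-34) - 3000367) + (-866 + 182242) = ((151 + (1/2)*(-1)*(-1 - (-12 + 1)))*(-34) - 3000367) + 181376 = ((151 + (1/2)*(-1)*(-1 - 1*(-11)))*(-34) - 3000367) + 181376 = ((151 + (1/2)*(-1)*(-1 + 11))*(-34) - 3000367) + 181376 = ((151 + (1/2)*(-1)*10)*(-34) - 3000367) + 181376 = ((151 - 5)*(-34) - 3000367) + 181376 = (146*(-34) - 3000367) + 181376 = (-4964 - 3000367) + 181376 = -3005331 + 181376 = -2823955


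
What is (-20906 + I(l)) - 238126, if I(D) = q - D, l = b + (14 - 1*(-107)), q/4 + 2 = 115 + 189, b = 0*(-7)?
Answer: -257945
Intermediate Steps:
b = 0
q = 1208 (q = -8 + 4*(115 + 189) = -8 + 4*304 = -8 + 1216 = 1208)
l = 121 (l = 0 + (14 - 1*(-107)) = 0 + (14 + 107) = 0 + 121 = 121)
I(D) = 1208 - D
(-20906 + I(l)) - 238126 = (-20906 + (1208 - 1*121)) - 238126 = (-20906 + (1208 - 121)) - 238126 = (-20906 + 1087) - 238126 = -19819 - 238126 = -257945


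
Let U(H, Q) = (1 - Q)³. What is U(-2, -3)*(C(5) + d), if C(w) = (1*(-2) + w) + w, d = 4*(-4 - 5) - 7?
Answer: -2240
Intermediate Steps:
d = -43 (d = 4*(-9) - 7 = -36 - 7 = -43)
C(w) = -2 + 2*w (C(w) = (-2 + w) + w = -2 + 2*w)
U(-2, -3)*(C(5) + d) = (-(-1 - 3)³)*((-2 + 2*5) - 43) = (-1*(-4)³)*((-2 + 10) - 43) = (-1*(-64))*(8 - 43) = 64*(-35) = -2240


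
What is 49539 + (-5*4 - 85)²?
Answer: 60564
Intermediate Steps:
49539 + (-5*4 - 85)² = 49539 + (-20 - 85)² = 49539 + (-105)² = 49539 + 11025 = 60564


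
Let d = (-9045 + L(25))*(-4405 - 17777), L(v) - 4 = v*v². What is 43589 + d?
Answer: -146002699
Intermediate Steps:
L(v) = 4 + v³ (L(v) = 4 + v*v² = 4 + v³)
d = -146046288 (d = (-9045 + (4 + 25³))*(-4405 - 17777) = (-9045 + (4 + 15625))*(-22182) = (-9045 + 15629)*(-22182) = 6584*(-22182) = -146046288)
43589 + d = 43589 - 146046288 = -146002699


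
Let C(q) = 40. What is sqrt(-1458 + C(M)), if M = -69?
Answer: I*sqrt(1418) ≈ 37.656*I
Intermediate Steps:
sqrt(-1458 + C(M)) = sqrt(-1458 + 40) = sqrt(-1418) = I*sqrt(1418)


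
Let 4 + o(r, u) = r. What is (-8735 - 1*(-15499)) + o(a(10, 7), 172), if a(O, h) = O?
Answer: 6770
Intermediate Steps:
o(r, u) = -4 + r
(-8735 - 1*(-15499)) + o(a(10, 7), 172) = (-8735 - 1*(-15499)) + (-4 + 10) = (-8735 + 15499) + 6 = 6764 + 6 = 6770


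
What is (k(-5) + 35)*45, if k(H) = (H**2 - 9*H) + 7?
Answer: 5040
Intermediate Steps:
k(H) = 7 + H**2 - 9*H
(k(-5) + 35)*45 = ((7 + (-5)**2 - 9*(-5)) + 35)*45 = ((7 + 25 + 45) + 35)*45 = (77 + 35)*45 = 112*45 = 5040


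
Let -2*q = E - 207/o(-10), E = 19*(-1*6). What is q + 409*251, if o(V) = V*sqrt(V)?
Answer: 102716 + 207*I*sqrt(10)/200 ≈ 1.0272e+5 + 3.273*I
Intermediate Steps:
o(V) = V**(3/2)
E = -114 (E = 19*(-6) = -114)
q = 57 + 207*I*sqrt(10)/200 (q = -(-114 - 207/((-10)**(3/2)))/2 = -(-114 - 207/((-10*I*sqrt(10))))/2 = -(-114 - 207*I*sqrt(10)/100)/2 = 57 + 207*I*sqrt(10)/200 ≈ 57.0 + 3.273*I)
q + 409*251 = (57 + 207*I*sqrt(10)/200) + 409*251 = (57 + 207*I*sqrt(10)/200) + 102659 = 102716 + 207*I*sqrt(10)/200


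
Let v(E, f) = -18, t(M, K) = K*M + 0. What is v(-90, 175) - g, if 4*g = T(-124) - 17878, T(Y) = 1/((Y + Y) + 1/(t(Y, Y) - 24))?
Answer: 33896355061/7614590 ≈ 4451.5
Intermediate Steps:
t(M, K) = K*M
T(Y) = 1/(1/(-24 + Y²) + 2*Y) (T(Y) = 1/((Y + Y) + 1/(Y*Y - 24)) = 1/(2*Y + 1/(Y² - 24)) = 1/(2*Y + 1/(-24 + Y²)) = 1/(1/(-24 + Y²) + 2*Y))
g = -34033417681/7614590 (g = ((-24 + (-124)²)/(1 - 48*(-124) + 2*(-124)³) - 17878)/4 = ((-24 + 15376)/(1 + 5952 + 2*(-1906624)) - 17878)/4 = (15352/(1 + 5952 - 3813248) - 17878)/4 = (15352/(-3807295) - 17878)/4 = (-1/3807295*15352 - 17878)/4 = (-15352/3807295 - 17878)/4 = (¼)*(-68066835362/3807295) = -34033417681/7614590 ≈ -4469.5)
v(-90, 175) - g = -18 - 1*(-34033417681/7614590) = -18 + 34033417681/7614590 = 33896355061/7614590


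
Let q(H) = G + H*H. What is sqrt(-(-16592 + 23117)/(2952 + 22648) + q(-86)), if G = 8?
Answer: sqrt(7581435)/32 ≈ 86.045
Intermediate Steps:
q(H) = 8 + H**2 (q(H) = 8 + H*H = 8 + H**2)
sqrt(-(-16592 + 23117)/(2952 + 22648) + q(-86)) = sqrt(-(-16592 + 23117)/(2952 + 22648) + (8 + (-86)**2)) = sqrt(-6525/25600 + (8 + 7396)) = sqrt(-6525/25600 + 7404) = sqrt(-1*261/1024 + 7404) = sqrt(-261/1024 + 7404) = sqrt(7581435/1024) = sqrt(7581435)/32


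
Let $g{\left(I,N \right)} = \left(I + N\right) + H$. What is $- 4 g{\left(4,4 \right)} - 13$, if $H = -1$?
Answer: $-41$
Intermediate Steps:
$g{\left(I,N \right)} = -1 + I + N$ ($g{\left(I,N \right)} = \left(I + N\right) - 1 = -1 + I + N$)
$- 4 g{\left(4,4 \right)} - 13 = - 4 \left(-1 + 4 + 4\right) - 13 = \left(-4\right) 7 - 13 = -28 - 13 = -41$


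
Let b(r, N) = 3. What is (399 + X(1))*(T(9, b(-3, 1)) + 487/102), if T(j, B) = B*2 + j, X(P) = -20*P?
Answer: 764443/102 ≈ 7494.5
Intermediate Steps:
T(j, B) = j + 2*B (T(j, B) = 2*B + j = j + 2*B)
(399 + X(1))*(T(9, b(-3, 1)) + 487/102) = (399 - 20*1)*((9 + 2*3) + 487/102) = (399 - 20)*((9 + 6) + 487*(1/102)) = 379*(15 + 487/102) = 379*(2017/102) = 764443/102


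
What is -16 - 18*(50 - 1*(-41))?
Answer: -1654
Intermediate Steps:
-16 - 18*(50 - 1*(-41)) = -16 - 18*(50 + 41) = -16 - 18*91 = -16 - 1638 = -1654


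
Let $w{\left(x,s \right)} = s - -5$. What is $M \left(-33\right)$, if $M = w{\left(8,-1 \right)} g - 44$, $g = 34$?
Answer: $-3036$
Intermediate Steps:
$w{\left(x,s \right)} = 5 + s$ ($w{\left(x,s \right)} = s + 5 = 5 + s$)
$M = 92$ ($M = \left(5 - 1\right) 34 - 44 = 4 \cdot 34 - 44 = 136 - 44 = 92$)
$M \left(-33\right) = 92 \left(-33\right) = -3036$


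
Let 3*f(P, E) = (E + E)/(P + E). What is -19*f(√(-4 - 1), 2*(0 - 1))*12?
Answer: -608/9 - 304*I*√5/9 ≈ -67.556 - 75.529*I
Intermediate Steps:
f(P, E) = 2*E/(3*(E + P)) (f(P, E) = ((E + E)/(P + E))/3 = ((2*E)/(E + P))/3 = (2*E/(E + P))/3 = 2*E/(3*(E + P)))
-19*f(√(-4 - 1), 2*(0 - 1))*12 = -38*2*(0 - 1)/(3*(2*(0 - 1) + √(-4 - 1)))*12 = -38*2*(-1)/(3*(2*(-1) + √(-5)))*12 = -38*(-2)/(3*(-2 + I*√5))*12 = -(-76)/(3*(-2 + I*√5))*12 = (76/(3*(-2 + I*√5)))*12 = 304/(-2 + I*√5)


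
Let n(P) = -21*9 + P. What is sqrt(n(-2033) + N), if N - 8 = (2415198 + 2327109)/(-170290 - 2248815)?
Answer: 3*I*sqrt(1440883656316065)/2419105 ≈ 47.074*I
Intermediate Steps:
n(P) = -189 + P
N = 14610533/2419105 (N = 8 + (2415198 + 2327109)/(-170290 - 2248815) = 8 + 4742307/(-2419105) = 8 + 4742307*(-1/2419105) = 8 - 4742307/2419105 = 14610533/2419105 ≈ 6.0396)
sqrt(n(-2033) + N) = sqrt((-189 - 2033) + 14610533/2419105) = sqrt(-2222 + 14610533/2419105) = sqrt(-5360640777/2419105) = 3*I*sqrt(1440883656316065)/2419105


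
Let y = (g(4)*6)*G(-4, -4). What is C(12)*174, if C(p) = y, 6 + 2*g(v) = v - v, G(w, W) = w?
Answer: 12528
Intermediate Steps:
g(v) = -3 (g(v) = -3 + (v - v)/2 = -3 + (1/2)*0 = -3 + 0 = -3)
y = 72 (y = -3*6*(-4) = -18*(-4) = 72)
C(p) = 72
C(12)*174 = 72*174 = 12528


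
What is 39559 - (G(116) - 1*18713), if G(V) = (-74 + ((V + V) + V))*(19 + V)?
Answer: 21282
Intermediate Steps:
G(V) = (-74 + 3*V)*(19 + V) (G(V) = (-74 + (2*V + V))*(19 + V) = (-74 + 3*V)*(19 + V))
39559 - (G(116) - 1*18713) = 39559 - ((-1406 - 17*116 + 3*116²) - 1*18713) = 39559 - ((-1406 - 1972 + 3*13456) - 18713) = 39559 - ((-1406 - 1972 + 40368) - 18713) = 39559 - (36990 - 18713) = 39559 - 1*18277 = 39559 - 18277 = 21282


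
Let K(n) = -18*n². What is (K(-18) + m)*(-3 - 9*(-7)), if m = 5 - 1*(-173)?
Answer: -339240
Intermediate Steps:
m = 178 (m = 5 + 173 = 178)
(K(-18) + m)*(-3 - 9*(-7)) = (-18*(-18)² + 178)*(-3 - 9*(-7)) = (-18*324 + 178)*(-3 + 63) = (-5832 + 178)*60 = -5654*60 = -339240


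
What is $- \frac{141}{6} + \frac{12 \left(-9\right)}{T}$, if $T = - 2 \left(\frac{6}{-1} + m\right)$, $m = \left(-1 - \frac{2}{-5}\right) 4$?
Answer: $- \frac{419}{14} \approx -29.929$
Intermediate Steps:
$m = - \frac{12}{5}$ ($m = \left(-1 - - \frac{2}{5}\right) 4 = \left(-1 + \frac{2}{5}\right) 4 = \left(- \frac{3}{5}\right) 4 = - \frac{12}{5} \approx -2.4$)
$T = \frac{84}{5}$ ($T = - 2 \left(\frac{6}{-1} - \frac{12}{5}\right) = - 2 \left(6 \left(-1\right) - \frac{12}{5}\right) = - 2 \left(-6 - \frac{12}{5}\right) = \left(-2\right) \left(- \frac{42}{5}\right) = \frac{84}{5} \approx 16.8$)
$- \frac{141}{6} + \frac{12 \left(-9\right)}{T} = - \frac{141}{6} + \frac{12 \left(-9\right)}{\frac{84}{5}} = \left(-141\right) \frac{1}{6} - \frac{45}{7} = - \frac{47}{2} - \frac{45}{7} = - \frac{419}{14}$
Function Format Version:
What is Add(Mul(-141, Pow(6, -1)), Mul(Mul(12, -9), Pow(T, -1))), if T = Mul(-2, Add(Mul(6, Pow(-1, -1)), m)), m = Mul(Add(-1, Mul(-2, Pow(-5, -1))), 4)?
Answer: Rational(-419, 14) ≈ -29.929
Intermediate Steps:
m = Rational(-12, 5) (m = Mul(Add(-1, Mul(-2, Rational(-1, 5))), 4) = Mul(Add(-1, Rational(2, 5)), 4) = Mul(Rational(-3, 5), 4) = Rational(-12, 5) ≈ -2.4000)
T = Rational(84, 5) (T = Mul(-2, Add(Mul(6, Pow(-1, -1)), Rational(-12, 5))) = Mul(-2, Add(Mul(6, -1), Rational(-12, 5))) = Mul(-2, Add(-6, Rational(-12, 5))) = Mul(-2, Rational(-42, 5)) = Rational(84, 5) ≈ 16.800)
Add(Mul(-141, Pow(6, -1)), Mul(Mul(12, -9), Pow(T, -1))) = Add(Mul(-141, Pow(6, -1)), Mul(Mul(12, -9), Pow(Rational(84, 5), -1))) = Add(Mul(-141, Rational(1, 6)), Mul(-108, Rational(5, 84))) = Add(Rational(-47, 2), Rational(-45, 7)) = Rational(-419, 14)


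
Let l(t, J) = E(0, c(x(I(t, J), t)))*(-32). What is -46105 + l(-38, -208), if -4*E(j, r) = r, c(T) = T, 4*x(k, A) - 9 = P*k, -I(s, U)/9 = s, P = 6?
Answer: -41983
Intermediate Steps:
I(s, U) = -9*s
x(k, A) = 9/4 + 3*k/2 (x(k, A) = 9/4 + (6*k)/4 = 9/4 + 3*k/2)
E(j, r) = -r/4
l(t, J) = 18 - 108*t (l(t, J) = -(9/4 + 3*(-9*t)/2)/4*(-32) = -(9/4 - 27*t/2)/4*(-32) = (-9/16 + 27*t/8)*(-32) = 18 - 108*t)
-46105 + l(-38, -208) = -46105 + (18 - 108*(-38)) = -46105 + (18 + 4104) = -46105 + 4122 = -41983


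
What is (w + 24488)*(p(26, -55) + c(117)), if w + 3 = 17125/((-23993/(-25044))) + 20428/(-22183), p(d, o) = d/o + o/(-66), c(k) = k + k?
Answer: 1743618404673957529/175638117270 ≈ 9.9273e+6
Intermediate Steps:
c(k) = 2*k
p(d, o) = -o/66 + d/o (p(d, o) = d/o + o*(-1/66) = d/o - o/66 = -o/66 + d/o)
w = 9511724926339/532236719 (w = -3 + (17125/((-23993/(-25044))) + 20428/(-22183)) = -3 + (17125/((-23993*(-1/25044))) + 20428*(-1/22183)) = -3 + (17125/(23993/25044) - 20428/22183) = -3 + (17125*(25044/23993) - 20428/22183) = -3 + (428878500/23993 - 20428/22183) = -3 + 9513321636496/532236719 = 9511724926339/532236719 ≈ 17871.)
(w + 24488)*(p(26, -55) + c(117)) = (9511724926339/532236719 + 24488)*((-1/66*(-55) + 26/(-55)) + 2*117) = 22545137701211*((5/6 + 26*(-1/55)) + 234)/532236719 = 22545137701211*((5/6 - 26/55) + 234)/532236719 = 22545137701211*(119/330 + 234)/532236719 = (22545137701211/532236719)*(77339/330) = 1743618404673957529/175638117270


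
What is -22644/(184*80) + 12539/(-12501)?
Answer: -116911681/46003680 ≈ -2.5414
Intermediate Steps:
-22644/(184*80) + 12539/(-12501) = -22644/14720 + 12539*(-1/12501) = -22644*1/14720 - 12539/12501 = -5661/3680 - 12539/12501 = -116911681/46003680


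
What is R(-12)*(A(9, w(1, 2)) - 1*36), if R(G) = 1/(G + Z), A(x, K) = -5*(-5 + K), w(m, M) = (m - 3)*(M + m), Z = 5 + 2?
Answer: -19/5 ≈ -3.8000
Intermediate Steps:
Z = 7
w(m, M) = (-3 + m)*(M + m)
A(x, K) = 25 - 5*K
R(G) = 1/(7 + G) (R(G) = 1/(G + 7) = 1/(7 + G))
R(-12)*(A(9, w(1, 2)) - 1*36) = ((25 - 5*(1**2 - 3*2 - 3*1 + 2*1)) - 1*36)/(7 - 12) = ((25 - 5*(1 - 6 - 3 + 2)) - 36)/(-5) = -((25 - 5*(-6)) - 36)/5 = -((25 + 30) - 36)/5 = -(55 - 36)/5 = -1/5*19 = -19/5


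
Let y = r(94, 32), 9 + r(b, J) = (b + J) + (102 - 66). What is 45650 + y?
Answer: 45803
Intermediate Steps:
r(b, J) = 27 + J + b (r(b, J) = -9 + ((b + J) + (102 - 66)) = -9 + ((J + b) + 36) = -9 + (36 + J + b) = 27 + J + b)
y = 153 (y = 27 + 32 + 94 = 153)
45650 + y = 45650 + 153 = 45803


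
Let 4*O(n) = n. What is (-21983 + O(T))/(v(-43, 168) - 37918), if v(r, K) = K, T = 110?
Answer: 43911/75500 ≈ 0.58160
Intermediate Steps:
O(n) = n/4
(-21983 + O(T))/(v(-43, 168) - 37918) = (-21983 + (¼)*110)/(168 - 37918) = (-21983 + 55/2)/(-37750) = -43911/2*(-1/37750) = 43911/75500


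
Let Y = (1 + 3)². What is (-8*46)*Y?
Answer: -5888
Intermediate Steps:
Y = 16 (Y = 4² = 16)
(-8*46)*Y = -8*46*16 = -368*16 = -5888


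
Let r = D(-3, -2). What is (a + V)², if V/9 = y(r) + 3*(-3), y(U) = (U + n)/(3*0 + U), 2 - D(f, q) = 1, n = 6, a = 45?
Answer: 729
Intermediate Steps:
D(f, q) = 1 (D(f, q) = 2 - 1*1 = 2 - 1 = 1)
r = 1
y(U) = (6 + U)/U (y(U) = (U + 6)/(3*0 + U) = (6 + U)/(0 + U) = (6 + U)/U)
V = -18 (V = 9*((6 + 1)/1 + 3*(-3)) = 9*(1*7 - 9) = 9*(7 - 9) = 9*(-2) = -18)
(a + V)² = (45 - 18)² = 27² = 729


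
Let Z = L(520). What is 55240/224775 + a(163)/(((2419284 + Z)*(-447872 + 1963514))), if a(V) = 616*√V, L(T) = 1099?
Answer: 11048/44955 + 44*√163/262031009349 ≈ 0.24576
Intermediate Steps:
Z = 1099
55240/224775 + a(163)/(((2419284 + Z)*(-447872 + 1963514))) = 55240/224775 + (616*√163)/(((2419284 + 1099)*(-447872 + 1963514))) = 55240*(1/224775) + (616*√163)/((2420383*1515642)) = 11048/44955 + (616*√163)/3668434130886 = 11048/44955 + (616*√163)*(1/3668434130886) = 11048/44955 + 44*√163/262031009349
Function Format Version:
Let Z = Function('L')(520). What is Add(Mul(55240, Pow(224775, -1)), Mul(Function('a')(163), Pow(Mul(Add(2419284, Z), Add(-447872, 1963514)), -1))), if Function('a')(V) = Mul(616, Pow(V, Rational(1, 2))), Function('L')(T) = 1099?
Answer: Add(Rational(11048, 44955), Mul(Rational(44, 262031009349), Pow(163, Rational(1, 2)))) ≈ 0.24576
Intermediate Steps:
Z = 1099
Add(Mul(55240, Pow(224775, -1)), Mul(Function('a')(163), Pow(Mul(Add(2419284, Z), Add(-447872, 1963514)), -1))) = Add(Mul(55240, Pow(224775, -1)), Mul(Mul(616, Pow(163, Rational(1, 2))), Pow(Mul(Add(2419284, 1099), Add(-447872, 1963514)), -1))) = Add(Mul(55240, Rational(1, 224775)), Mul(Mul(616, Pow(163, Rational(1, 2))), Pow(Mul(2420383, 1515642), -1))) = Add(Rational(11048, 44955), Mul(Mul(616, Pow(163, Rational(1, 2))), Pow(3668434130886, -1))) = Add(Rational(11048, 44955), Mul(Mul(616, Pow(163, Rational(1, 2))), Rational(1, 3668434130886))) = Add(Rational(11048, 44955), Mul(Rational(44, 262031009349), Pow(163, Rational(1, 2))))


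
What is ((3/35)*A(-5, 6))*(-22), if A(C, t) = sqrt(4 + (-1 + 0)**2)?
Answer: -66*sqrt(5)/35 ≈ -4.2166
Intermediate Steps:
A(C, t) = sqrt(5) (A(C, t) = sqrt(4 + (-1)**2) = sqrt(4 + 1) = sqrt(5))
((3/35)*A(-5, 6))*(-22) = ((3/35)*sqrt(5))*(-22) = ((3*(1/35))*sqrt(5))*(-22) = (3*sqrt(5)/35)*(-22) = -66*sqrt(5)/35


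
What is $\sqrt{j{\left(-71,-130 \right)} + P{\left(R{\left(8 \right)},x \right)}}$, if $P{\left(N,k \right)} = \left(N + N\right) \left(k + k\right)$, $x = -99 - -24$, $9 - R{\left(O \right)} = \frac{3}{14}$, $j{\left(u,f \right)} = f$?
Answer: $\frac{44 i \sqrt{70}}{7} \approx 52.59 i$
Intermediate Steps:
$R{\left(O \right)} = \frac{123}{14}$ ($R{\left(O \right)} = 9 - \frac{3}{14} = \frac{123}{14}$)
$x = -75$ ($x = -99 + 24 = -75$)
$P{\left(N,k \right)} = 4 N k$ ($P{\left(N,k \right)} = 2 N 2 k = 4 N k$)
$\sqrt{j{\left(-71,-130 \right)} + P{\left(R{\left(8 \right)},x \right)}} = \sqrt{-130 + 4 \cdot \frac{123}{14} \left(-75\right)} = \sqrt{-130 - \frac{18450}{7}} = \sqrt{- \frac{19360}{7}} = \frac{44 i \sqrt{70}}{7}$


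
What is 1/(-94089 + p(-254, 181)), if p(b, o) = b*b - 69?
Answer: -1/29642 ≈ -3.3736e-5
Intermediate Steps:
p(b, o) = -69 + b**2 (p(b, o) = b**2 - 69 = -69 + b**2)
1/(-94089 + p(-254, 181)) = 1/(-94089 + (-69 + (-254)**2)) = 1/(-94089 + (-69 + 64516)) = 1/(-94089 + 64447) = 1/(-29642) = -1/29642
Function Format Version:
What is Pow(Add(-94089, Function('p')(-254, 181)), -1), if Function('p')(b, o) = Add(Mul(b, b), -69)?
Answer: Rational(-1, 29642) ≈ -3.3736e-5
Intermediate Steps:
Function('p')(b, o) = Add(-69, Pow(b, 2)) (Function('p')(b, o) = Add(Pow(b, 2), -69) = Add(-69, Pow(b, 2)))
Pow(Add(-94089, Function('p')(-254, 181)), -1) = Pow(Add(-94089, Add(-69, Pow(-254, 2))), -1) = Pow(Add(-94089, Add(-69, 64516)), -1) = Pow(Add(-94089, 64447), -1) = Pow(-29642, -1) = Rational(-1, 29642)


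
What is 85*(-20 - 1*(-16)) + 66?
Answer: -274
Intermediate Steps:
85*(-20 - 1*(-16)) + 66 = 85*(-20 + 16) + 66 = 85*(-4) + 66 = -340 + 66 = -274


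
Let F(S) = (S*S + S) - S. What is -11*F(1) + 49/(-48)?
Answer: -577/48 ≈ -12.021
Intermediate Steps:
F(S) = S**2 (F(S) = (S**2 + S) - S = (S + S**2) - S = S**2)
-11*F(1) + 49/(-48) = -11*1**2 + 49/(-48) = -11*1 + 49*(-1/48) = -11 - 49/48 = -577/48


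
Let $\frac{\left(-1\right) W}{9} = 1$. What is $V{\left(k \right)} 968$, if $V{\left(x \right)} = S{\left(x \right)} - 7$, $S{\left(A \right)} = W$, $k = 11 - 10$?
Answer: $-15488$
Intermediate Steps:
$W = -9$ ($W = \left(-9\right) 1 = -9$)
$k = 1$
$S{\left(A \right)} = -9$
$V{\left(x \right)} = -16$ ($V{\left(x \right)} = -9 - 7 = -16$)
$V{\left(k \right)} 968 = \left(-16\right) 968 = -15488$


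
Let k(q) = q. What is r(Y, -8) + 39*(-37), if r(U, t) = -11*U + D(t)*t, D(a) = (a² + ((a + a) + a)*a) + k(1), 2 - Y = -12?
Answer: -3653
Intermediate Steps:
Y = 14 (Y = 2 - 1*(-12) = 2 + 12 = 14)
D(a) = 1 + 4*a² (D(a) = (a² + ((a + a) + a)*a) + 1 = (a² + (2*a + a)*a) + 1 = (a² + (3*a)*a) + 1 = (a² + 3*a²) + 1 = 4*a² + 1 = 1 + 4*a²)
r(U, t) = -11*U + t*(1 + 4*t²) (r(U, t) = -11*U + (1 + 4*t²)*t = -11*U + t*(1 + 4*t²))
r(Y, -8) + 39*(-37) = (-8 - 11*14 + 4*(-8)³) + 39*(-37) = (-8 - 154 + 4*(-512)) - 1443 = (-8 - 154 - 2048) - 1443 = -2210 - 1443 = -3653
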